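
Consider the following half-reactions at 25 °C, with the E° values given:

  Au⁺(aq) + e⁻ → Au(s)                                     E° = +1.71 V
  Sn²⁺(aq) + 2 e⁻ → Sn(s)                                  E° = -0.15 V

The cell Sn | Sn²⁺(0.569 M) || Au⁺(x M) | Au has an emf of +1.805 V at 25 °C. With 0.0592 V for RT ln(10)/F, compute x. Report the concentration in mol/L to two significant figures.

0.089 M

Au⁺/Au is the cathode, Sn²⁺/Sn the anode: E°cell = +1.86 V, n = 2.
Overall reaction: 2 Au⁺(aq) + Sn(s) → 2 Au(s) + Sn²⁺(aq); Q = [Sn²⁺]^1/[Au⁺]^2.
From E = E° − (0.0592/n) log Q: log Q = (E° − E)·n/0.0592 = (+1.86 − (+1.805))·2/0.0592 = 1.8581.
So 2·log[Au⁺] = 1·log(0.569) − log Q = -0.2449 − (1.8581) = -2.1030; log[Au⁺] = -2.1030 / 2 = -1.0515; [Au⁺] = 10^(-1.0515) ≈ 0.089 M.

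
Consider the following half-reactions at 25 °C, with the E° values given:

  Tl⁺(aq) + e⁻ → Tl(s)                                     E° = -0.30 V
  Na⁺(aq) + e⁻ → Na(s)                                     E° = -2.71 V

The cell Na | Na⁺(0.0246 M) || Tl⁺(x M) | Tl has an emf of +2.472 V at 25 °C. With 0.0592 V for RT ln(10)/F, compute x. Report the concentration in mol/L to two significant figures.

Tl⁺/Tl is the cathode, Na⁺/Na the anode: E°cell = +2.41 V, n = 1.
Overall reaction: Tl⁺(aq) + Na(s) → Tl(s) + Na⁺(aq); Q = [Na⁺]^1/[Tl⁺]^1.
From E = E° − (0.0592/n) log Q: log Q = (E° − E)·n/0.0592 = (+2.41 − (+2.472))·1/0.0592 = -1.0473.
So 1·log[Tl⁺] = 1·log(0.0246) − log Q = -1.6091 − (-1.0473) = -0.5618; [Tl⁺] = 10^(-0.5618) ≈ 0.27 M.

0.27 M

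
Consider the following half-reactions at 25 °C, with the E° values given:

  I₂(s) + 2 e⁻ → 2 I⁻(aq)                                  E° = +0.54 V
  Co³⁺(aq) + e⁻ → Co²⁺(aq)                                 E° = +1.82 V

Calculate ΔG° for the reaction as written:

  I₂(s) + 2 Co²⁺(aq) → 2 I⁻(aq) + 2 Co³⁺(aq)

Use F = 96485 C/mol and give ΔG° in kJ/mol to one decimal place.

+247.0 kJ/mol

As written, I₂/I⁻ is reduced (cathode) and Co³⁺/Co²⁺ is oxidised (anode), so E°cell = (+0.54) − (+1.82) = -1.28 V.
Balancing electrons gives n = 2.
ΔG° = −nFE° = −(2)(96485)(-1.28) = 247,002 J = +247.0 kJ/mol.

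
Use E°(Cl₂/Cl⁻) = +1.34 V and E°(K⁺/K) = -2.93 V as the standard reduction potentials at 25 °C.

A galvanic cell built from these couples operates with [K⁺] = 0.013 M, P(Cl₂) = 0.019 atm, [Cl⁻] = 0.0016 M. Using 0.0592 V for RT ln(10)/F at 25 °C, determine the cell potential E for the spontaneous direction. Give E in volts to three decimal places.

+4.496 V

Cl₂/Cl⁻ is the cathode (higher E°), K⁺/K the anode: E°cell = +1.34 − (-2.93) = +4.27 V, n = 2.
Overall: Cl₂(g) + 2 K(s) → 2 Cl⁻(aq) + 2 K⁺(aq)
Q = [Cl⁻]^2·[K⁺]^2 / (P(Cl₂)); log Q = -7.643.
E = E° − (0.0592/n) log Q = +4.27 − (0.0592/2)(-7.643) = +4.496 V.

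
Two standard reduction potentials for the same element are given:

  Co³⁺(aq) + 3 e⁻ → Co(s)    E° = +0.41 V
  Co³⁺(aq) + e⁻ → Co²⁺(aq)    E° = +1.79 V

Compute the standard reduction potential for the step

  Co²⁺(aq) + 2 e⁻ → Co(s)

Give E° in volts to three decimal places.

-0.280 V

Sequential free energies add, so n₃E°₃ = n₁E°₁ + n₂E°₂.
With n₃ = 3, and the known step contributing 1×(+1.79) V, the unknown satisfies 2·E° = 3×(+0.41) − 1×(+1.79) = -0.560.
E° = -0.560 / 2 = -0.280 V.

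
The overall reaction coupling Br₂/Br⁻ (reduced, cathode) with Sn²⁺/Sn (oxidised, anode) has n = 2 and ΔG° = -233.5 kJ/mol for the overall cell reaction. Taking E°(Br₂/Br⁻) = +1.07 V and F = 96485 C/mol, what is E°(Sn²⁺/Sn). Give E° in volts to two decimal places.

-0.14 V

E°cell = −ΔG°/(nF) = −(-233.5×10³)/((2)(96485)) = +1.210 V.
Since Br₂/Br⁻ is the cathode and Sn²⁺/Sn the anode, E°cell = E°(Br₂/Br⁻) − E°(Sn²⁺/Sn).
So E°(Sn²⁺/Sn) = E°(Br₂/Br⁻) − E°cell = (+1.07) − (+1.210) = -0.14 V.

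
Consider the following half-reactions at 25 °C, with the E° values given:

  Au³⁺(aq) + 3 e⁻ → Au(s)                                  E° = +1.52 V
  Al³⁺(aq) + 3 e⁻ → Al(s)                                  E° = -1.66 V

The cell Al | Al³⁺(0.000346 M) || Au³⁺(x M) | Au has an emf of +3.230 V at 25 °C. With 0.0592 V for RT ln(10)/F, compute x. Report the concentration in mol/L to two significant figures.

Au³⁺/Au is the cathode, Al³⁺/Al the anode: E°cell = +3.18 V, n = 3.
Overall reaction: Au³⁺(aq) + Al(s) → Au(s) + Al³⁺(aq); Q = [Al³⁺]^1/[Au³⁺]^1.
From E = E° − (0.0592/n) log Q: log Q = (E° − E)·n/0.0592 = (+3.18 − (+3.230))·3/0.0592 = -2.5338.
So 1·log[Au³⁺] = 1·log(0.000346) − log Q = -3.4609 − (-2.5338) = -0.9271; [Au³⁺] = 10^(-0.9271) ≈ 0.12 M.

0.12 M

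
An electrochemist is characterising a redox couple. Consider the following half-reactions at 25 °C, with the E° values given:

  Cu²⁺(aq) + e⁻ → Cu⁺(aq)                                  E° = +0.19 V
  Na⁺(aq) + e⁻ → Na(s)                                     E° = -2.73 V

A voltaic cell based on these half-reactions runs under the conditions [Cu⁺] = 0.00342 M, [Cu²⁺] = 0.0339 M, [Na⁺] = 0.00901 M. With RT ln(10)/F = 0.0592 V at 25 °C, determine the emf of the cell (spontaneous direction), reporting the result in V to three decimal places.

Cu²⁺/Cu⁺ is the cathode (higher E°), Na⁺/Na the anode: E°cell = +0.19 − (-2.73) = +2.92 V, n = 1.
Overall: Cu²⁺(aq) + Na(s) → Cu⁺(aq) + Na⁺(aq)
Q = [Cu⁺]·[Na⁺] / ([Cu²⁺]); log Q = -3.041.
E = E° − (0.0592/n) log Q = +2.92 − (0.0592/1)(-3.041) = +3.100 V.

+3.100 V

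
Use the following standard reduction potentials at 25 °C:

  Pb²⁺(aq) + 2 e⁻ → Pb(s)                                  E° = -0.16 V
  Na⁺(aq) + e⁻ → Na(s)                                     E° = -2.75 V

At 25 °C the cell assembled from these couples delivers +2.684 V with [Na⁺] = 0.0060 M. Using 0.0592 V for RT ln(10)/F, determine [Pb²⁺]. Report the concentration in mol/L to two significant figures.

Pb²⁺/Pb is the cathode, Na⁺/Na the anode: E°cell = +2.59 V, n = 2.
Overall reaction: Pb²⁺(aq) + 2 Na(s) → Pb(s) + 2 Na⁺(aq); Q = [Na⁺]^2/[Pb²⁺]^1.
From E = E° − (0.0592/n) log Q: log Q = (E° − E)·n/0.0592 = (+2.59 − (+2.684))·2/0.0592 = -3.1757.
So 1·log[Pb²⁺] = 2·log(0.006) − log Q = -4.4437 − (-3.1757) = -1.2680; [Pb²⁺] = 10^(-1.2680) ≈ 0.054 M.

0.054 M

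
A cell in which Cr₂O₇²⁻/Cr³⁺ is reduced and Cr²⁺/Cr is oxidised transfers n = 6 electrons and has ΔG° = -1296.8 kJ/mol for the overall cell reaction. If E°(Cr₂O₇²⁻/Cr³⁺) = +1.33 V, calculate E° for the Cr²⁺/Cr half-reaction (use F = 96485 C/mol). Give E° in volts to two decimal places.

-0.91 V

E°cell = −ΔG°/(nF) = −(-1296.8×10³)/((6)(96485)) = +2.240 V.
Since Cr₂O₇²⁻/Cr³⁺ is the cathode and Cr²⁺/Cr the anode, E°cell = E°(Cr₂O₇²⁻/Cr³⁺) − E°(Cr²⁺/Cr).
So E°(Cr²⁺/Cr) = E°(Cr₂O₇²⁻/Cr³⁺) − E°cell = (+1.33) − (+2.240) = -0.91 V.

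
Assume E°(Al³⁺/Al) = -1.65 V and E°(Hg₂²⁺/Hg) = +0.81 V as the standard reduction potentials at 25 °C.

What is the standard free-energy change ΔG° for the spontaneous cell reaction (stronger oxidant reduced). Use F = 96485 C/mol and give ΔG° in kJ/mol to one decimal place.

Hg₂²⁺/Hg (E° = +0.81 V) is the cathode; Al³⁺/Al (E° = -1.65 V) is the anode, so E°cell = +2.46 V.
Balancing electrons gives n = 6 (lcm of 2 and 3).
ΔG° = −nFE° = −(6)(96485)(+2.46) = -1,424,119 J = -1424.1 kJ/mol.

-1424.1 kJ/mol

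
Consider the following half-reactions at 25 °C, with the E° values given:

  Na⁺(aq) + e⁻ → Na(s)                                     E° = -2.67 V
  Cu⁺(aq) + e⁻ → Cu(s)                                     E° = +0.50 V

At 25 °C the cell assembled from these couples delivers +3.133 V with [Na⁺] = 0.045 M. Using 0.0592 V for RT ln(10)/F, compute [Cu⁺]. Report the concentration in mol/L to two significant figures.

Cu⁺/Cu is the cathode, Na⁺/Na the anode: E°cell = +3.17 V, n = 1.
Overall reaction: Cu⁺(aq) + Na(s) → Cu(s) + Na⁺(aq); Q = [Na⁺]^1/[Cu⁺]^1.
From E = E° − (0.0592/n) log Q: log Q = (E° − E)·n/0.0592 = (+3.17 − (+3.133))·1/0.0592 = 0.6250.
So 1·log[Cu⁺] = 1·log(0.045) − log Q = -1.3468 − (0.6250) = -1.9718; [Cu⁺] = 10^(-1.9718) ≈ 0.011 M.

0.011 M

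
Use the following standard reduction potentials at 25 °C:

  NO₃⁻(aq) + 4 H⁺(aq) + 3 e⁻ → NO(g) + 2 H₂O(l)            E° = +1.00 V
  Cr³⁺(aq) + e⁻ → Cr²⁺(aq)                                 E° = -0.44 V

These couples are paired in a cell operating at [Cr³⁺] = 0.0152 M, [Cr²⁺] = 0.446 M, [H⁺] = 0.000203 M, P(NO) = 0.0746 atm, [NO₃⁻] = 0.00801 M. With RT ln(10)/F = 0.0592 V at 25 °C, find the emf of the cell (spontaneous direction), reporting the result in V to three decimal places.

+1.216 V

NO₃⁻/NO is the cathode (higher E°), Cr³⁺/Cr²⁺ the anode: E°cell = +1.00 − (-0.44) = +1.44 V, n = 3.
Overall: NO₃⁻(aq) + 4 H⁺(aq) + 3 Cr²⁺(aq) → NO(g) + 2 H₂O(l) + 3 Cr³⁺(aq)
Q = P(NO)·[Cr³⁺]^3 / ([NO₃⁻]·[H⁺]^4·[Cr²⁺]^3); log Q = 11.337.
E = E° − (0.0592/n) log Q = +1.44 − (0.0592/3)(11.337) = +1.216 V.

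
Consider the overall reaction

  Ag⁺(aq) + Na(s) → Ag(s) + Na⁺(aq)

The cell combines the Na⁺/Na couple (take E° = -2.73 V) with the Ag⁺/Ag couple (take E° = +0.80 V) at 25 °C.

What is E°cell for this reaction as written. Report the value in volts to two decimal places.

The Ag⁺/Ag couple has the higher reduction potential, so it is the cathode; Na⁺/Na is oxidised at the anode.
E°cell = E°(cathode) − E°(anode) = (+0.80) − (-2.73) = +3.53 V.

+3.53 V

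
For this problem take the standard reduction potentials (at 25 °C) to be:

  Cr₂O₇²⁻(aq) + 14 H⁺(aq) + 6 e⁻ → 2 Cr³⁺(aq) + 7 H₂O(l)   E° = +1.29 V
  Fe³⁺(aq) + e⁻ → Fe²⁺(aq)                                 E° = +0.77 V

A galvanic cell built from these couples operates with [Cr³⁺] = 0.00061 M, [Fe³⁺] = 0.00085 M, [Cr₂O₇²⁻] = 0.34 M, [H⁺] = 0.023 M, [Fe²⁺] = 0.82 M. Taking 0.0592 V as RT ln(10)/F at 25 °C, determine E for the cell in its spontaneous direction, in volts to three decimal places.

+0.529 V

Cr₂O₇²⁻/Cr³⁺ is the cathode (higher E°), Fe³⁺/Fe²⁺ the anode: E°cell = +1.29 − (+0.77) = +0.52 V, n = 6.
Overall: Cr₂O₇²⁻(aq) + 14 H⁺(aq) + 6 Fe²⁺(aq) → 2 Cr³⁺(aq) + 7 H₂O(l) + 6 Fe³⁺(aq)
Q = [Cr³⁺]^2·[Fe³⁺]^6 / ([Cr₂O₇²⁻]·[H⁺]^14·[Fe²⁺]^6); log Q = -0.931.
E = E° − (0.0592/n) log Q = +0.52 − (0.0592/6)(-0.931) = +0.529 V.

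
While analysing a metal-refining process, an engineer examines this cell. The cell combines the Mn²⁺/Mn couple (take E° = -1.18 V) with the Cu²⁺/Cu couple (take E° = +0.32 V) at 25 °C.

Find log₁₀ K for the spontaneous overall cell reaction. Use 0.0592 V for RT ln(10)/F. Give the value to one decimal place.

50.7

Cathode: Cu²⁺/Cu; anode: Mn²⁺/Mn. E°cell = +1.50 V, n = 2.
log K = nE°cell / 0.0592 = (2)(+1.50) / 0.0592 = 50.7.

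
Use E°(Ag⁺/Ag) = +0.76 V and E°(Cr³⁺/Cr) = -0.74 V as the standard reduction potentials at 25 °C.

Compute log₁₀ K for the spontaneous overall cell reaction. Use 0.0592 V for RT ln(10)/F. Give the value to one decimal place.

Cathode: Ag⁺/Ag; anode: Cr³⁺/Cr. E°cell = +1.50 V, n = 3.
log K = nE°cell / 0.0592 = (3)(+1.50) / 0.0592 = 76.0.

76.0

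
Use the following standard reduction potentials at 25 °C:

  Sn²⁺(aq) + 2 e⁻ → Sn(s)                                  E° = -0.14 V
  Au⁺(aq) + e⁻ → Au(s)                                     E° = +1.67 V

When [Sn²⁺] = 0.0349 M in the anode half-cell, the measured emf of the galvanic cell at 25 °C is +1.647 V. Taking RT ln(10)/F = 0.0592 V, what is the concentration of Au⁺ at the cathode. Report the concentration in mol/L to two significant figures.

Au⁺/Au is the cathode, Sn²⁺/Sn the anode: E°cell = +1.81 V, n = 2.
Overall reaction: 2 Au⁺(aq) + Sn(s) → 2 Au(s) + Sn²⁺(aq); Q = [Sn²⁺]^1/[Au⁺]^2.
From E = E° − (0.0592/n) log Q: log Q = (E° − E)·n/0.0592 = (+1.81 − (+1.647))·2/0.0592 = 5.5068.
So 2·log[Au⁺] = 1·log(0.0349) − log Q = -1.4572 − (5.5068) = -6.9640; log[Au⁺] = -6.9640 / 2 = -3.4820; [Au⁺] = 10^(-3.4820) ≈ 0.00033 M.

0.00033 M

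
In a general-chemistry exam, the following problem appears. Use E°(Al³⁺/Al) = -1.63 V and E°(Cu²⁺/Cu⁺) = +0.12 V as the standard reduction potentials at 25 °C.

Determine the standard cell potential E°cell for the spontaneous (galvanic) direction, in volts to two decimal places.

+1.75 V

The Cu²⁺/Cu⁺ couple has the higher reduction potential, so it is the cathode; Al³⁺/Al is oxidised at the anode.
E°cell = E°(cathode) − E°(anode) = (+0.12) − (-1.63) = +1.75 V.
Since E°cell > 0, the reaction is spontaneous under standard conditions.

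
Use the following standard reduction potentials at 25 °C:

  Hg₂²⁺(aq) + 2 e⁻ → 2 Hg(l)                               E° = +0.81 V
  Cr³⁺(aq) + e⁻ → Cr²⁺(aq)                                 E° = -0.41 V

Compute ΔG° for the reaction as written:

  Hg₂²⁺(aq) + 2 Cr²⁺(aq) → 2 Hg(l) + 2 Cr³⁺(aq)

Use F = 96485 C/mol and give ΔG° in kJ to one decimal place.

As written, Hg₂²⁺/Hg is reduced (cathode) and Cr³⁺/Cr²⁺ is oxidised (anode), so E°cell = (+0.81) − (-0.41) = +1.22 V.
Balancing electrons gives n = 2.
ΔG° = −nFE° = −(2)(96485)(+1.22) = -235,423 J = -235.4 kJ.

-235.4 kJ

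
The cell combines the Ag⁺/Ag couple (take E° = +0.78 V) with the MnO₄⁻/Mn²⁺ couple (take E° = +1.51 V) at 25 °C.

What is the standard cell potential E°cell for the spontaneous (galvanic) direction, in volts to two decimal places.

+0.73 V

The MnO₄⁻/Mn²⁺ couple has the higher reduction potential, so it is the cathode; Ag⁺/Ag is oxidised at the anode.
E°cell = E°(cathode) − E°(anode) = (+1.51) − (+0.78) = +0.73 V.
Since E°cell > 0, the reaction is spontaneous under standard conditions.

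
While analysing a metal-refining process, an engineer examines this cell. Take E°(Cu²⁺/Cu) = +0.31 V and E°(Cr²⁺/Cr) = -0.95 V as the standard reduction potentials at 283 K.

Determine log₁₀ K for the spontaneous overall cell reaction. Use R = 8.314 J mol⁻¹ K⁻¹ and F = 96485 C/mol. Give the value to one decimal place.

44.9

Cathode: Cu²⁺/Cu; anode: Cr²⁺/Cr. E°cell = (+0.31) − (-0.95) = +1.26 V, with n = 2.
ΔG° = −nFE° = −RT ln K, so ln K = nFE°/(RT) = (2)(96485)(+1.26) / ((8.314)(283)) = 103.339.
log₁₀ K = 103.339 / ln 10 = 44.9.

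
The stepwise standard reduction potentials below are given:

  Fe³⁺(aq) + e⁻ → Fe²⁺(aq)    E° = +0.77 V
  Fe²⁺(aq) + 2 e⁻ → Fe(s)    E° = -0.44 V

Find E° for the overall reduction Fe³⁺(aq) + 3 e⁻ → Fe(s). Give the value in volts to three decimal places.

-0.037 V

Standard free energies of sequential steps add: ΔG°₃ = ΔG°₁ + ΔG°₂, so n₃E°₃ = n₁E°₁ + n₂E°₂.
E°₃ = (1×+0.77 + 2×-0.44) / 3 = (-0.110) / 3 = -0.037 V.
Simply averaging or adding the two E° values would be wrong; the electron-weighted sum is required.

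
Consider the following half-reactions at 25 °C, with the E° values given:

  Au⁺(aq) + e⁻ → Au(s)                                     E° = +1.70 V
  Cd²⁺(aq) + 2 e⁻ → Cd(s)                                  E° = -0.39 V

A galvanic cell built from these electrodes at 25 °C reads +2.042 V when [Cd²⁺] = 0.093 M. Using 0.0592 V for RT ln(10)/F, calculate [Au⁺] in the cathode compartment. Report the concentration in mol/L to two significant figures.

0.047 M

Au⁺/Au is the cathode, Cd²⁺/Cd the anode: E°cell = +2.09 V, n = 2.
Overall reaction: 2 Au⁺(aq) + Cd(s) → 2 Au(s) + Cd²⁺(aq); Q = [Cd²⁺]^1/[Au⁺]^2.
From E = E° − (0.0592/n) log Q: log Q = (E° − E)·n/0.0592 = (+2.09 − (+2.042))·2/0.0592 = 1.6216.
So 2·log[Au⁺] = 1·log(0.093) − log Q = -1.0315 − (1.6216) = -2.6531; log[Au⁺] = -2.6531 / 2 = -1.3265; [Au⁺] = 10^(-1.3265) ≈ 0.047 M.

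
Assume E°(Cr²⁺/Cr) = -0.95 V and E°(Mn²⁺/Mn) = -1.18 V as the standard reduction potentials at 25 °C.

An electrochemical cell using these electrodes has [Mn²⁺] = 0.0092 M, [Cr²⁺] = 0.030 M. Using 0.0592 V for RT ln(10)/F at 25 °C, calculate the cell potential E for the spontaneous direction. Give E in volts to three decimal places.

+0.245 V

Cr²⁺/Cr is the cathode (higher E°), Mn²⁺/Mn the anode: E°cell = -0.95 − (-1.18) = +0.23 V, n = 2.
Overall: Cr²⁺(aq) + Mn(s) → Cr(s) + Mn²⁺(aq)
Q = [Mn²⁺] / ([Cr²⁺]); log Q = -0.513.
E = E° − (0.0592/n) log Q = +0.23 − (0.0592/2)(-0.513) = +0.245 V.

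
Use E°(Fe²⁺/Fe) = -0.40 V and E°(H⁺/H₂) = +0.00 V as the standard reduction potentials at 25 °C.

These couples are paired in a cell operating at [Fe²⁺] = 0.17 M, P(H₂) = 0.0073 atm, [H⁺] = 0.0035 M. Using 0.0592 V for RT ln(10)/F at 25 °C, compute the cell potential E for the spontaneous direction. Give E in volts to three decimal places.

+0.341 V

H⁺/H₂ is the cathode (higher E°), Fe²⁺/Fe the anode: E°cell = +0.00 − (-0.40) = +0.40 V, n = 2.
Overall: 2 H⁺(aq) + Fe(s) → H₂(g) + Fe²⁺(aq)
Q = P(H₂)·[Fe²⁺] / ([H⁺]^2); log Q = 2.006.
E = E° − (0.0592/n) log Q = +0.40 − (0.0592/2)(2.006) = +0.341 V.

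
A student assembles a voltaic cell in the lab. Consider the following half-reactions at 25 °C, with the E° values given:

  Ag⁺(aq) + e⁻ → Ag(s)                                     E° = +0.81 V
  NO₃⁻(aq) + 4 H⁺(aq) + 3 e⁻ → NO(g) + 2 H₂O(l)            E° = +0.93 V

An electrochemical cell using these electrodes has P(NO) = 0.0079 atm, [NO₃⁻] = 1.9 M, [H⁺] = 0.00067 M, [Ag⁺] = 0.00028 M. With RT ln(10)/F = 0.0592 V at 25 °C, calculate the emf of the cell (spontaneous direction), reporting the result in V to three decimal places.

+0.127 V

NO₃⁻/NO is the cathode (higher E°), Ag⁺/Ag the anode: E°cell = +0.93 − (+0.81) = +0.12 V, n = 3.
Overall: NO₃⁻(aq) + 4 H⁺(aq) + 3 Ag(s) → NO(g) + 2 H₂O(l) + 3 Ag⁺(aq)
Q = P(NO)·[Ag⁺]^3 / ([NO₃⁻]·[H⁺]^4); log Q = -0.344.
E = E° − (0.0592/n) log Q = +0.12 − (0.0592/3)(-0.344) = +0.127 V.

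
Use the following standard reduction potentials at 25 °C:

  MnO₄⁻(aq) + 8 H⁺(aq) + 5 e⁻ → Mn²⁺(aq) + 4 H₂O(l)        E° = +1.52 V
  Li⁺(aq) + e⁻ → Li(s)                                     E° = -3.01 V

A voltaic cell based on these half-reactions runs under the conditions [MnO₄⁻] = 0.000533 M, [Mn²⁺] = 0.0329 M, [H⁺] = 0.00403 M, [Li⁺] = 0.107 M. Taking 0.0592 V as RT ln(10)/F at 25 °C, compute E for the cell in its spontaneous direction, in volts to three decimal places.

MnO₄⁻/Mn²⁺ is the cathode (higher E°), Li⁺/Li the anode: E°cell = +1.52 − (-3.01) = +4.53 V, n = 5.
Overall: MnO₄⁻(aq) + 8 H⁺(aq) + 5 Li(s) → Mn²⁺(aq) + 4 H₂O(l) + 5 Li⁺(aq)
Q = [Mn²⁺]·[Li⁺]^5 / ([MnO₄⁻]·[H⁺]^8); log Q = 16.095.
E = E° − (0.0592/n) log Q = +4.53 − (0.0592/5)(16.095) = +4.339 V.

+4.339 V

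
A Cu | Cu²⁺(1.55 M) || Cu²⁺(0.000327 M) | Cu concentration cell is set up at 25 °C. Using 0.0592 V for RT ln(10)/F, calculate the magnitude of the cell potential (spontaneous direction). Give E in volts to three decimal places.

For a concentration cell E°cell = 0. The 1.55 M side is the cathode (reduction is favoured where [Cu²⁺] is higher).
With n = 2, E = −(0.0592/2) log([Cu²⁺]ₐₙ/[Cu²⁺]꜀ₐₜ) = −(0.0592/2) log(0.000327/1.55) = −(0.0592/2)(-3.676) = +0.109 V.

+0.109 V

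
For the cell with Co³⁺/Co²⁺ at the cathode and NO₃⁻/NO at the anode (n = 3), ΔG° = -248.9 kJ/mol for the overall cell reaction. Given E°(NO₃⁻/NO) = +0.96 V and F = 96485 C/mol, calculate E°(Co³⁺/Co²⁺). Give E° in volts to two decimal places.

+1.82 V

E°cell = −ΔG°/(nF) = −(-248.9×10³)/((3)(96485)) = +0.860 V.
Since Co³⁺/Co²⁺ is the cathode and NO₃⁻/NO the anode, E°cell = E°(Co³⁺/Co²⁺) − E°(NO₃⁻/NO).
So E°(Co³⁺/Co²⁺) = E°cell + E°(NO₃⁻/NO) = +0.860 + (+0.96) = +1.82 V.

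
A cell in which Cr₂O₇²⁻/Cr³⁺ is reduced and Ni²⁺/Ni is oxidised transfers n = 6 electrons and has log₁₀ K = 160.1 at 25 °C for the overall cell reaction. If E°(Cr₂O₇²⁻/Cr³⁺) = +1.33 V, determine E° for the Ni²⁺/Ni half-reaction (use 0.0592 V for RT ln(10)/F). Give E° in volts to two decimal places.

-0.25 V

E°cell = (0.0592/n)·log K = (0.0592/6)(160.1) = +1.580 V.
Since Cr₂O₇²⁻/Cr³⁺ is the cathode and Ni²⁺/Ni the anode, E°cell = E°(Cr₂O₇²⁻/Cr³⁺) − E°(Ni²⁺/Ni).
So E°(Ni²⁺/Ni) = E°(Cr₂O₇²⁻/Cr³⁺) − E°cell = (+1.33) − (+1.580) = -0.25 V.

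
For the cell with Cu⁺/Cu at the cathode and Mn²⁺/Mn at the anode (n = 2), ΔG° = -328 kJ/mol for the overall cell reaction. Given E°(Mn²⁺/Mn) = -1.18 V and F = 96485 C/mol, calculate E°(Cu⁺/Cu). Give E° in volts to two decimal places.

+0.52 V

E°cell = −ΔG°/(nF) = −(-328×10³)/((2)(96485)) = +1.700 V.
Since Cu⁺/Cu is the cathode and Mn²⁺/Mn the anode, E°cell = E°(Cu⁺/Cu) − E°(Mn²⁺/Mn).
So E°(Cu⁺/Cu) = E°cell + E°(Mn²⁺/Mn) = +1.700 + (-1.18) = +0.52 V.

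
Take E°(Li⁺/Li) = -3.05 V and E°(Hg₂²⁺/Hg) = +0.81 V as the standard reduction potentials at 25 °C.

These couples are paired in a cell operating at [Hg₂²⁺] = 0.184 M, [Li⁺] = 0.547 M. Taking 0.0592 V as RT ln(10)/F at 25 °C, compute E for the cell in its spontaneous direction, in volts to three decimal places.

Hg₂²⁺/Hg is the cathode (higher E°), Li⁺/Li the anode: E°cell = +0.81 − (-3.05) = +3.86 V, n = 2.
Overall: Hg₂²⁺(aq) + 2 Li(s) → 2 Hg(l) + 2 Li⁺(aq)
Q = [Li⁺]^2 / ([Hg₂²⁺]); log Q = 0.211.
E = E° − (0.0592/n) log Q = +3.86 − (0.0592/2)(0.211) = +3.854 V.

+3.854 V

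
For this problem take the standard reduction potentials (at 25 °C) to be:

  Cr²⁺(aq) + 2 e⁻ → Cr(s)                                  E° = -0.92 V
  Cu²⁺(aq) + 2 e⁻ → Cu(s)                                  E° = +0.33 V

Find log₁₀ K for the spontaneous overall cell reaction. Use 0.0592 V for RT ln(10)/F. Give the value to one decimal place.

Cathode: Cu²⁺/Cu; anode: Cr²⁺/Cr. E°cell = +1.25 V, n = 2.
log K = nE°cell / 0.0592 = (2)(+1.25) / 0.0592 = 42.2.

42.2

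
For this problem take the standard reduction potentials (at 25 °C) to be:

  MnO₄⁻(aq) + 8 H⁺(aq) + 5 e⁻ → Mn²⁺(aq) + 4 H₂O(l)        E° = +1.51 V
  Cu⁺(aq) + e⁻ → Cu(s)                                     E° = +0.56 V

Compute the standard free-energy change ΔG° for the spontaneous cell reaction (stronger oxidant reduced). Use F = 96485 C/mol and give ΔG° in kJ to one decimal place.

MnO₄⁻/Mn²⁺ (E° = +1.51 V) is the cathode; Cu⁺/Cu (E° = +0.56 V) is the anode, so E°cell = +0.95 V.
Balancing electrons gives n = 5 (lcm of 5 and 1).
ΔG° = −nFE° = −(5)(96485)(+0.95) = -458,304 J = -458.3 kJ.

-458.3 kJ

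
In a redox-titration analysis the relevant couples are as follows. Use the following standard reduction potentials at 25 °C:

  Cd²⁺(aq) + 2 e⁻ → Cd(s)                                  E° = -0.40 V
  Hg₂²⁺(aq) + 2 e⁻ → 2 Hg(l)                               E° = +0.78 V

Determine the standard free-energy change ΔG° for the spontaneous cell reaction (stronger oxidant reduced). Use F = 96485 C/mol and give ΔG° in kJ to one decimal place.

Hg₂²⁺/Hg (E° = +0.78 V) is the cathode; Cd²⁺/Cd (E° = -0.40 V) is the anode, so E°cell = +1.18 V.
Balancing electrons gives n = 2 (lcm of 2 and 2).
ΔG° = −nFE° = −(2)(96485)(+1.18) = -227,705 J = -227.7 kJ.

-227.7 kJ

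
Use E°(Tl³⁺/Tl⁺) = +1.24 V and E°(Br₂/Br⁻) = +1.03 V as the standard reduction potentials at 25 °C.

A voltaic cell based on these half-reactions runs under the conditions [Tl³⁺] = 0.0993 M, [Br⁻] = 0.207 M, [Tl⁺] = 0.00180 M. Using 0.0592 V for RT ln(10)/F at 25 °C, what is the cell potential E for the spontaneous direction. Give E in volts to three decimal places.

+0.221 V

Tl³⁺/Tl⁺ is the cathode (higher E°), Br₂/Br⁻ the anode: E°cell = +1.24 − (+1.03) = +0.21 V, n = 2.
Overall: Tl³⁺(aq) + 2 Br⁻(aq) → Tl⁺(aq) + Br₂(l)
Q = [Tl⁺] / ([Tl³⁺]·[Br⁻]^2); log Q = -0.374.
E = E° − (0.0592/n) log Q = +0.21 − (0.0592/2)(-0.374) = +0.221 V.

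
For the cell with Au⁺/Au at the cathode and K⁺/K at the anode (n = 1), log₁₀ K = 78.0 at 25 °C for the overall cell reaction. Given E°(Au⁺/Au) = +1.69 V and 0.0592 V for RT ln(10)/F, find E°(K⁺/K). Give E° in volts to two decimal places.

-2.93 V

E°cell = (0.0592/n)·log K = (0.0592/1)(78.0) = +4.618 V.
Since Au⁺/Au is the cathode and K⁺/K the anode, E°cell = E°(Au⁺/Au) − E°(K⁺/K).
So E°(K⁺/K) = E°(Au⁺/Au) − E°cell = (+1.69) − (+4.618) = -2.93 V.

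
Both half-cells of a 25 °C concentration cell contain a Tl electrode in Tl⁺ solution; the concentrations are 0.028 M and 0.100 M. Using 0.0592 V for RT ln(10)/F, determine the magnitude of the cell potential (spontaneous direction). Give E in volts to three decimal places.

+0.033 V

For a concentration cell E°cell = 0. The 0.100 M side is the cathode (reduction is favoured where [Tl⁺] is higher).
With n = 1, E = −(0.0592/1) log([Tl⁺]ₐₙ/[Tl⁺]꜀ₐₜ) = −(0.0592/1) log(0.028/0.1) = −(0.0592/1)(-0.553) = +0.033 V.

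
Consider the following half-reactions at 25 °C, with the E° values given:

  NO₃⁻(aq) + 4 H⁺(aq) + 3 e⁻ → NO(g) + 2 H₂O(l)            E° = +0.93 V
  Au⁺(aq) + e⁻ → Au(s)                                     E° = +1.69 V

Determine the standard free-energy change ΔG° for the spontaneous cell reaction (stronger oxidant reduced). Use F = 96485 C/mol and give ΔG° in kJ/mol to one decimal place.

Au⁺/Au (E° = +1.69 V) is the cathode; NO₃⁻/NO (E° = +0.93 V) is the anode, so E°cell = +0.76 V.
Balancing electrons gives n = 3 (lcm of 1 and 3).
ΔG° = −nFE° = −(3)(96485)(+0.76) = -219,986 J = -220.0 kJ/mol.

-220.0 kJ/mol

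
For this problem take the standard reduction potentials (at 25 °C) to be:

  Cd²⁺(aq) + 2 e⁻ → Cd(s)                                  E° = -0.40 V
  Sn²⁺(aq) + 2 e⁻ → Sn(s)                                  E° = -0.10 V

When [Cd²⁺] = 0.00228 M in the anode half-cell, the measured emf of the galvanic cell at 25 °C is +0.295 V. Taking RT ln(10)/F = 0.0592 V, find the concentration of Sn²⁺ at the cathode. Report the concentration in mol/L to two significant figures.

Sn²⁺/Sn is the cathode, Cd²⁺/Cd the anode: E°cell = +0.30 V, n = 2.
Overall reaction: Sn²⁺(aq) + Cd(s) → Sn(s) + Cd²⁺(aq); Q = [Cd²⁺]^1/[Sn²⁺]^1.
From E = E° − (0.0592/n) log Q: log Q = (E° − E)·n/0.0592 = (+0.30 − (+0.295))·2/0.0592 = 0.1689.
So 1·log[Sn²⁺] = 1·log(0.00228) − log Q = -2.6421 − (0.1689) = -2.8110; [Sn²⁺] = 10^(-2.8110) ≈ 0.0015 M.

0.0015 M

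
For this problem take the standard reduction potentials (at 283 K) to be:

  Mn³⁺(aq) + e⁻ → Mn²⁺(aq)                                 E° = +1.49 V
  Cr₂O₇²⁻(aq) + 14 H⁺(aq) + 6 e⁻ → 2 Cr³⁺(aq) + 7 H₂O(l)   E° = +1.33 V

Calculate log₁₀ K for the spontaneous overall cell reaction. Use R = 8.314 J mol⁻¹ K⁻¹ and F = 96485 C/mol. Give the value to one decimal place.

Cathode: Mn³⁺/Mn²⁺; anode: Cr₂O₇²⁻/Cr³⁺. E°cell = (+1.49) − (+1.33) = +0.16 V, with n = 6.
ΔG° = −nFE° = −RT ln K, so ln K = nFE°/(RT) = (6)(96485)(+0.16) / ((8.314)(283)) = 39.367.
log₁₀ K = 39.367 / ln 10 = 17.1.

17.1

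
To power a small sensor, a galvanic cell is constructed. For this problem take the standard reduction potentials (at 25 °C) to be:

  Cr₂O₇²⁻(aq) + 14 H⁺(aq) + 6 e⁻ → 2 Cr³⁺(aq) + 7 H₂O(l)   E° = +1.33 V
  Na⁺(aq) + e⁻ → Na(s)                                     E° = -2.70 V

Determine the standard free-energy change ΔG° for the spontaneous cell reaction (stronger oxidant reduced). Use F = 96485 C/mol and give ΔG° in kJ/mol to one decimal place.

-2333.0 kJ/mol

Cr₂O₇²⁻/Cr³⁺ (E° = +1.33 V) is the cathode; Na⁺/Na (E° = -2.70 V) is the anode, so E°cell = +4.03 V.
Balancing electrons gives n = 6 (lcm of 6 and 1).
ΔG° = −nFE° = −(6)(96485)(+4.03) = -2,333,007 J = -2333.0 kJ/mol.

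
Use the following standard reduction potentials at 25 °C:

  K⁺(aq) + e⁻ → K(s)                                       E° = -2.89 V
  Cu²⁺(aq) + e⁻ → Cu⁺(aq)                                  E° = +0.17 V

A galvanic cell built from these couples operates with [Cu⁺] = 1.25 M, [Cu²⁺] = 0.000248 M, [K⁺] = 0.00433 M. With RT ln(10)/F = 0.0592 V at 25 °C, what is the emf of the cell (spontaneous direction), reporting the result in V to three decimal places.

Cu²⁺/Cu⁺ is the cathode (higher E°), K⁺/K the anode: E°cell = +0.17 − (-2.89) = +3.06 V, n = 1.
Overall: Cu²⁺(aq) + K(s) → Cu⁺(aq) + K⁺(aq)
Q = [Cu⁺]·[K⁺] / ([Cu²⁺]); log Q = 1.339.
E = E° − (0.0592/n) log Q = +3.06 − (0.0592/1)(1.339) = +2.981 V.

+2.981 V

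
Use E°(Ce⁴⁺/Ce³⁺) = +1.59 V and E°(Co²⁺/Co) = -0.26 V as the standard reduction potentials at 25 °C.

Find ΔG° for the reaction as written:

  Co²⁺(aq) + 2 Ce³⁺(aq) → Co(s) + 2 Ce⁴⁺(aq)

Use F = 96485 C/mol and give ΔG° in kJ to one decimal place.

As written, Co²⁺/Co is reduced (cathode) and Ce⁴⁺/Ce³⁺ is oxidised (anode), so E°cell = (-0.26) − (+1.59) = -1.85 V.
Balancing electrons gives n = 2.
ΔG° = −nFE° = −(2)(96485)(-1.85) = 356,994 J = +357.0 kJ.

+357.0 kJ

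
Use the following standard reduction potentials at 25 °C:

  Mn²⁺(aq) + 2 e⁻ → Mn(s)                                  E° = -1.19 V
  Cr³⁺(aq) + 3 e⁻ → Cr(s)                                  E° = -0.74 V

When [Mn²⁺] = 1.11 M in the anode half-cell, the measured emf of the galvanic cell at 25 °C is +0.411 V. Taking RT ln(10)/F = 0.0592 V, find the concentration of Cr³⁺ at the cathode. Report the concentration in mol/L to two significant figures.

0.012 M

Cr³⁺/Cr is the cathode, Mn²⁺/Mn the anode: E°cell = +0.45 V, n = 6.
Overall reaction: 2 Cr³⁺(aq) + 3 Mn(s) → 2 Cr(s) + 3 Mn²⁺(aq); Q = [Mn²⁺]^3/[Cr³⁺]^2.
From E = E° − (0.0592/n) log Q: log Q = (E° − E)·n/0.0592 = (+0.45 − (+0.411))·6/0.0592 = 3.9527.
So 2·log[Cr³⁺] = 3·log(1.11) − log Q = 0.1360 − (3.9527) = -3.8167; log[Cr³⁺] = -3.8167 / 2 = -1.9083; [Cr³⁺] = 10^(-1.9083) ≈ 0.012 M.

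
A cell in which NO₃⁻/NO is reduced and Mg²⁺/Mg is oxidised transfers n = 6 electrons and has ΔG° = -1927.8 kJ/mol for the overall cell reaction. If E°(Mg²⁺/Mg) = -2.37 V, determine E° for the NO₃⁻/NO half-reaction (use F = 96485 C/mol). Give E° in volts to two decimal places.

E°cell = −ΔG°/(nF) = −(-1927.8×10³)/((6)(96485)) = +3.330 V.
Since NO₃⁻/NO is the cathode and Mg²⁺/Mg the anode, E°cell = E°(NO₃⁻/NO) − E°(Mg²⁺/Mg).
So E°(NO₃⁻/NO) = E°cell + E°(Mg²⁺/Mg) = +3.330 + (-2.37) = +0.96 V.

+0.96 V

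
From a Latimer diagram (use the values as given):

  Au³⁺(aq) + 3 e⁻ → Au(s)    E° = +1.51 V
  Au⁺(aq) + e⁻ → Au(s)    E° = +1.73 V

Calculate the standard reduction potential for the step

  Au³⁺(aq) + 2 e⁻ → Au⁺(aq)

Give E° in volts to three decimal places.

+1.400 V

Sequential free energies add, so n₃E°₃ = n₁E°₁ + n₂E°₂.
With n₃ = 3, and the known step contributing 1×(+1.73) V, the unknown satisfies 2·E° = 3×(+1.51) − 1×(+1.73) = +2.800.
E° = +2.800 / 2 = +1.400 V.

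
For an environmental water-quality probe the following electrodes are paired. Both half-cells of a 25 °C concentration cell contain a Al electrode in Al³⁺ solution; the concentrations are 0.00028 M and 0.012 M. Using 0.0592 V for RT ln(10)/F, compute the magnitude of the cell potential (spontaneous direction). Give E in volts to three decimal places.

+0.032 V

For a concentration cell E°cell = 0. The 0.012 M side is the cathode (reduction is favoured where [Al³⁺] is higher).
With n = 3, E = −(0.0592/3) log([Al³⁺]ₐₙ/[Al³⁺]꜀ₐₜ) = −(0.0592/3) log(0.00028/0.012) = −(0.0592/3)(-1.632) = +0.032 V.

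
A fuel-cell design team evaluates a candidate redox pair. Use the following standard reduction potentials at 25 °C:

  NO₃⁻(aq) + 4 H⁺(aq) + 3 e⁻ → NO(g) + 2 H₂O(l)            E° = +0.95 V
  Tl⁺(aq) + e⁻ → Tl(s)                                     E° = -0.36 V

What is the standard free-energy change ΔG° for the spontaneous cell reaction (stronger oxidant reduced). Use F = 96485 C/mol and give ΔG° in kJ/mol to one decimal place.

-379.2 kJ/mol

NO₃⁻/NO (E° = +0.95 V) is the cathode; Tl⁺/Tl (E° = -0.36 V) is the anode, so E°cell = +1.31 V.
Balancing electrons gives n = 3 (lcm of 3 and 1).
ΔG° = −nFE° = −(3)(96485)(+1.31) = -379,186 J = -379.2 kJ/mol.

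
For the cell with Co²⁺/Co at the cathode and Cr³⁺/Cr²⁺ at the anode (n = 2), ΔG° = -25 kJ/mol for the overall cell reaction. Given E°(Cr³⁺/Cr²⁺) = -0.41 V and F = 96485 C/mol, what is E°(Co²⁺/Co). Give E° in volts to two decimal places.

E°cell = −ΔG°/(nF) = −(-25×10³)/((2)(96485)) = +0.130 V.
Since Co²⁺/Co is the cathode and Cr³⁺/Cr²⁺ the anode, E°cell = E°(Co²⁺/Co) − E°(Cr³⁺/Cr²⁺).
So E°(Co²⁺/Co) = E°cell + E°(Cr³⁺/Cr²⁺) = +0.130 + (-0.41) = -0.28 V.

-0.28 V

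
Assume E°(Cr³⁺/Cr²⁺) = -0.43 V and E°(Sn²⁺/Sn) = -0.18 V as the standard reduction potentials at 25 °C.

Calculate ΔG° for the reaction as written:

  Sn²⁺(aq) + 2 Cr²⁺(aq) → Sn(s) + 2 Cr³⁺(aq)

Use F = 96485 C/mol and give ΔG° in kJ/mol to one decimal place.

As written, Sn²⁺/Sn is reduced (cathode) and Cr³⁺/Cr²⁺ is oxidised (anode), so E°cell = (-0.18) − (-0.43) = +0.25 V.
Balancing electrons gives n = 2.
ΔG° = −nFE° = −(2)(96485)(+0.25) = -48,242 J = -48.2 kJ/mol.

-48.2 kJ/mol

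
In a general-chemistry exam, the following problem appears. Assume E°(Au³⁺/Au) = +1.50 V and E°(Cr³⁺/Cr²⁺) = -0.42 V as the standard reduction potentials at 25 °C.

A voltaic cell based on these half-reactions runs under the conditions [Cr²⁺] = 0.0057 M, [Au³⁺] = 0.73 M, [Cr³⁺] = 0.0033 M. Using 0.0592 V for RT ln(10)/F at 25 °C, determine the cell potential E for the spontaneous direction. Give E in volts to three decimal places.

Au³⁺/Au is the cathode (higher E°), Cr³⁺/Cr²⁺ the anode: E°cell = +1.50 − (-0.42) = +1.92 V, n = 3.
Overall: Au³⁺(aq) + 3 Cr²⁺(aq) → Au(s) + 3 Cr³⁺(aq)
Q = [Cr³⁺]^3 / ([Au³⁺]·[Cr²⁺]^3); log Q = -0.575.
E = E° − (0.0592/n) log Q = +1.92 − (0.0592/3)(-0.575) = +1.931 V.

+1.931 V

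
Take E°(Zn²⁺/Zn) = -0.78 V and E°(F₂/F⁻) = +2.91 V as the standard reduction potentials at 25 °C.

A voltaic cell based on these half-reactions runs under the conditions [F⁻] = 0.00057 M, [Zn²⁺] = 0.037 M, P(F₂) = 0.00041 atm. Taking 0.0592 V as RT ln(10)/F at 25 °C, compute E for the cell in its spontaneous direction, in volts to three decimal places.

F₂/F⁻ is the cathode (higher E°), Zn²⁺/Zn the anode: E°cell = +2.91 − (-0.78) = +3.69 V, n = 2.
Overall: F₂(g) + Zn(s) → 2 F⁻(aq) + Zn²⁺(aq)
Q = [F⁻]^2·[Zn²⁺] / (P(F₂)); log Q = -4.533.
E = E° − (0.0592/n) log Q = +3.69 − (0.0592/2)(-4.533) = +3.824 V.

+3.824 V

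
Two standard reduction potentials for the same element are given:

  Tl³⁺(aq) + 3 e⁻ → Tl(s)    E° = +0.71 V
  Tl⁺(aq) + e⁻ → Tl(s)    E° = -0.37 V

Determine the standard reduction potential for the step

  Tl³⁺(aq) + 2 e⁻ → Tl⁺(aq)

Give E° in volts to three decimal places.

Sequential free energies add, so n₃E°₃ = n₁E°₁ + n₂E°₂.
With n₃ = 3, and the known step contributing 1×(-0.37) V, the unknown satisfies 2·E° = 3×(+0.71) − 1×(-0.37) = +2.500.
E° = +2.500 / 2 = +1.250 V.

+1.250 V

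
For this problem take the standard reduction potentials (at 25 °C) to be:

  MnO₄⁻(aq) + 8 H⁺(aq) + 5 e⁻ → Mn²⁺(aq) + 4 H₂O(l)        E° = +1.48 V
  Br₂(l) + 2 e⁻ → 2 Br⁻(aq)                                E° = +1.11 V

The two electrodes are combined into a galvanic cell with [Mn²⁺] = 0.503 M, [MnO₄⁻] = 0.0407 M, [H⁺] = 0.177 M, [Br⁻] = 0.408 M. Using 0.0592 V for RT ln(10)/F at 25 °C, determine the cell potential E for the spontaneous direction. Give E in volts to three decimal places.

+0.263 V

MnO₄⁻/Mn²⁺ is the cathode (higher E°), Br₂/Br⁻ the anode: E°cell = +1.48 − (+1.11) = +0.37 V, n = 10.
Overall: 2 MnO₄⁻(aq) + 16 H⁺(aq) + 10 Br⁻(aq) → 2 Mn²⁺(aq) + 8 H₂O(l) + 5 Br₂(l)
Q = [Mn²⁺]^2 / ([MnO₄⁻]^2·[H⁺]^16·[Br⁻]^10); log Q = 18.110.
E = E° − (0.0592/n) log Q = +0.37 − (0.0592/10)(18.110) = +0.263 V.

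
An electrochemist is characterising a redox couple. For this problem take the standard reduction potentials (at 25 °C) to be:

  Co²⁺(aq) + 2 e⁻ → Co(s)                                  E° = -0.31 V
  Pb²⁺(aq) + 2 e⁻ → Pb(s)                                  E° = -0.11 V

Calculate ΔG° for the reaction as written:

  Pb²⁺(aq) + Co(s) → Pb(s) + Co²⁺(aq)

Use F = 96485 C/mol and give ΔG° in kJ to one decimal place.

As written, Pb²⁺/Pb is reduced (cathode) and Co²⁺/Co is oxidised (anode), so E°cell = (-0.11) − (-0.31) = +0.20 V.
Balancing electrons gives n = 2.
ΔG° = −nFE° = −(2)(96485)(+0.20) = -38,594 J = -38.6 kJ.

-38.6 kJ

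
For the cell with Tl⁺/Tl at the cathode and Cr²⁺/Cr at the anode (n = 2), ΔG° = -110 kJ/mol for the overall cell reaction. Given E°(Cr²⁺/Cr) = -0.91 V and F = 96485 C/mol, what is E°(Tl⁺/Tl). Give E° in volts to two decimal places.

E°cell = −ΔG°/(nF) = −(-110×10³)/((2)(96485)) = +0.570 V.
Since Tl⁺/Tl is the cathode and Cr²⁺/Cr the anode, E°cell = E°(Tl⁺/Tl) − E°(Cr²⁺/Cr).
So E°(Tl⁺/Tl) = E°cell + E°(Cr²⁺/Cr) = +0.570 + (-0.91) = -0.34 V.

-0.34 V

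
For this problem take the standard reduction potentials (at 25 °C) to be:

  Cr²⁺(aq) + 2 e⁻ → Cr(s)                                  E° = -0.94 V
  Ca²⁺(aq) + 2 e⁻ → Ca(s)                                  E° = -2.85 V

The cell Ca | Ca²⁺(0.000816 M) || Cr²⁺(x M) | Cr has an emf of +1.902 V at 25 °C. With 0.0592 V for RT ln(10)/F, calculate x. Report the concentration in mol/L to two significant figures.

0.00044 M

Cr²⁺/Cr is the cathode, Ca²⁺/Ca the anode: E°cell = +1.91 V, n = 2.
Overall reaction: Cr²⁺(aq) + Ca(s) → Cr(s) + Ca²⁺(aq); Q = [Ca²⁺]^1/[Cr²⁺]^1.
From E = E° − (0.0592/n) log Q: log Q = (E° − E)·n/0.0592 = (+1.91 − (+1.902))·2/0.0592 = 0.2703.
So 1·log[Cr²⁺] = 1·log(0.000816) − log Q = -3.0883 − (0.2703) = -3.3586; [Cr²⁺] = 10^(-3.3586) ≈ 0.00044 M.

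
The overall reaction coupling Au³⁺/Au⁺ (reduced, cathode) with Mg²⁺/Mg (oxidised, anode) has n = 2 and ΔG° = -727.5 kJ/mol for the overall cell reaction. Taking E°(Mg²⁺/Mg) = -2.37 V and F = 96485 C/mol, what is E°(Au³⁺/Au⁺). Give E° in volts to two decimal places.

+1.40 V

E°cell = −ΔG°/(nF) = −(-727.5×10³)/((2)(96485)) = +3.770 V.
Since Au³⁺/Au⁺ is the cathode and Mg²⁺/Mg the anode, E°cell = E°(Au³⁺/Au⁺) − E°(Mg²⁺/Mg).
So E°(Au³⁺/Au⁺) = E°cell + E°(Mg²⁺/Mg) = +3.770 + (-2.37) = +1.40 V.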